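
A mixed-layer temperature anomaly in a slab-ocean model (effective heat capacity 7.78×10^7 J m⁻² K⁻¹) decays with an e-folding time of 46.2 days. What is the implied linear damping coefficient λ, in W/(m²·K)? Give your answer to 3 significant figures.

19.5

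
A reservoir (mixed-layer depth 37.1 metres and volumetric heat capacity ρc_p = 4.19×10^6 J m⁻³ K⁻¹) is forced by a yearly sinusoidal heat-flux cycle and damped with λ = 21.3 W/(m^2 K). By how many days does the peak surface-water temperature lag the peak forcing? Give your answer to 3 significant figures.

56.3 days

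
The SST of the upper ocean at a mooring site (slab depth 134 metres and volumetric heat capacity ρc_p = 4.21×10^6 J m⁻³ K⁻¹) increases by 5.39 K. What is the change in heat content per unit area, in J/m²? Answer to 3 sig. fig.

Areal heat capacity C = ρc_p × D = 4.21×10^6 × 134 = 5.64×10^8 J m⁻² K⁻¹.
ΔQ = C ΔT = 5.64×10^8 × 5.39 = 3.04×10^9 J/m².

3.04×10^9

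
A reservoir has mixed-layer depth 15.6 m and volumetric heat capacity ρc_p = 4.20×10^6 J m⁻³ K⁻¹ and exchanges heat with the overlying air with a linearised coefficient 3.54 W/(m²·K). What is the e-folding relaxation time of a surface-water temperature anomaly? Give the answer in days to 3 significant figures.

214 days

Areal heat capacity C = ρc_p × D = 4.20×10^6 × 15.6 = 6.55×10^7 J/(m²·K).
Relaxation time τ = C / λ = 6.55×10^7 / 3.54 = 1.85×10^7 s.
In days: 1.85×10^7 s / (86400 s/day) = 214 days.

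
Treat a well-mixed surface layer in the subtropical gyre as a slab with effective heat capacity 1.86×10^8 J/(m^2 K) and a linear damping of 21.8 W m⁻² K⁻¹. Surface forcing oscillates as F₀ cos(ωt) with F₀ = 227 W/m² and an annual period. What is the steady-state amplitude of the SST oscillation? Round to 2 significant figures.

5.3 K

Areal heat capacity C = 1.86×10^8 J/(m^2 K) (given).
Angular frequency ω = 2π / T = 2π / 3.15×10^7 s = 1.99×10^-7 s⁻¹.
√((Cω)² + λ²) = √((37.1)² + 21.8²) = 43.0 W/(m²·K).
Amplitude A = F₀ / √((Cω)²+λ²) = 227 / 43.0 = 5.28 K.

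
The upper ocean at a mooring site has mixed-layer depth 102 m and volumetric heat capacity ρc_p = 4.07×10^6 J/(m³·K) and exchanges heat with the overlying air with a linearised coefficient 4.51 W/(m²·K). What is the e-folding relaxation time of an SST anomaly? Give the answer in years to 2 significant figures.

2.9 years

Areal heat capacity C = ρc_p × D = 4.07×10^6 × 102 = 4.15×10^8 J/(m^2 K).
Relaxation time τ = C / λ = 4.15×10^8 / 4.51 = 9.20×10^7 s.
In years: 9.20×10^7 s / (3.156×10^7 s/year) = 2.92 years.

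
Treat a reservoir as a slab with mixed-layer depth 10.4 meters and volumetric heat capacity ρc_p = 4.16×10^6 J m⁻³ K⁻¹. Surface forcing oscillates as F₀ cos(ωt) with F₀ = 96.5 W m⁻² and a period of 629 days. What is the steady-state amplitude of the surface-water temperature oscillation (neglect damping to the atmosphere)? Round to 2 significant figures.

19 K

Areal heat capacity C = ρc_p × D = 4.16×10^6 × 10.4 = 4.33×10^7 J/(m^2 K).
Angular frequency ω = 2π / T = 2π / 5.43×10^7 s = 1.16×10^-7 s⁻¹.
Cω = 4.33×10^7 × 1.16×10^-7 = 5.00 W/(m²·K).
Amplitude A = F₀ / (Cω) = 96.5 / 5.00 = 19.3 K.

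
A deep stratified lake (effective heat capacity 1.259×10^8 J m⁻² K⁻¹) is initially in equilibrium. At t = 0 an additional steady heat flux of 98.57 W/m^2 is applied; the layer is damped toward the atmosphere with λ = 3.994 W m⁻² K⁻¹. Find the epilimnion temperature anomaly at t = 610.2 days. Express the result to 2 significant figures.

20 K

Areal heat capacity C = 1.259×10^8 J m⁻² K⁻¹ (given).
τ = C / λ = 1.26×10^8 / 3.994 = 3.15×10^7 s.
Equilibrium anomaly ΔT_eq = F / λ = 98.57 / 3.994 = 24.7 K.
t = 610.2 days = 5.27×10^7 s, so t/τ = 1.67.
ΔT(t) = ΔT_eq (1 − e^(−t/τ)) = 24.7 × (1 − e^−1.67) = 20.0 K.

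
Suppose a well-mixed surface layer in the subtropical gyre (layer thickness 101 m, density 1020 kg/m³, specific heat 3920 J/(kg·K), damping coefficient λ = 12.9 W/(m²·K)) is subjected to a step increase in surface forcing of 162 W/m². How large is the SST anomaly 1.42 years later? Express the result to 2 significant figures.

9.6 K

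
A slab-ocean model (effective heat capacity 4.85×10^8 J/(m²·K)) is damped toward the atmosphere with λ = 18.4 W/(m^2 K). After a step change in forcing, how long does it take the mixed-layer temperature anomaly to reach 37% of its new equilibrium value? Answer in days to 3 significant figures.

Areal heat capacity C = 4.85×10^8 J/(m²·K) (given).
τ = C / λ = 4.85×10^8 / 18.4 = 2.64×10^7 s.
Fraction reached: 1 − e^(−t/τ) = 0.37 ⇒ t = −τ ln(1 − 0.37) = τ × 0.462.
t = 1.22×10^7 s = 141 days.

141 days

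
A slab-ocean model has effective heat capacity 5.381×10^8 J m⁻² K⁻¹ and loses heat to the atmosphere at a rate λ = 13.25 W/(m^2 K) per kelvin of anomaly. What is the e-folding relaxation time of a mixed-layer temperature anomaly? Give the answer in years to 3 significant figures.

1.29 years

Areal heat capacity C = 5.381×10^8 J m⁻² K⁻¹ (given).
Relaxation time τ = C / λ = 5.38×10^8 / 13.25 = 4.06×10^7 s.
In years: 4.06×10^7 s / (3.156×10^7 s/year) = 1.29 years.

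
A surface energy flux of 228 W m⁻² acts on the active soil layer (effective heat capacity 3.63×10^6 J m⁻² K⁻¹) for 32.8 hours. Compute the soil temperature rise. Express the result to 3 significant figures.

7.42 K

Areal heat capacity C = 3.63×10^6 J m⁻² K⁻¹ (given).
Net heat input Q = F Δt = 228 × (32.8 hours × 3600 s/hour) = 2.69×10^7 J/m².
ΔT = Q / C = 2.69×10^7 / 3.63×10^6 = 7.42 K.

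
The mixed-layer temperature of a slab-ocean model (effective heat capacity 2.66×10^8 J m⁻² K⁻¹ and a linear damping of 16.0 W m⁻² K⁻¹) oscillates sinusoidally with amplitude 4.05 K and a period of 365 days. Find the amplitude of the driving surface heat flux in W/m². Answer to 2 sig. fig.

Areal heat capacity C = 2.66×10^8 J m⁻² K⁻¹ (given).
ω = 2π / 3.15×10^7 s = 1.99×10^-7 s⁻¹.
√((Cω)² + λ²) = √((53.0)² + 16.0²) = 55.4 W/(m²·K).
F₀ = A × √((Cω)²+λ²) = 4.05 × 55.4 = 224 W/m².

220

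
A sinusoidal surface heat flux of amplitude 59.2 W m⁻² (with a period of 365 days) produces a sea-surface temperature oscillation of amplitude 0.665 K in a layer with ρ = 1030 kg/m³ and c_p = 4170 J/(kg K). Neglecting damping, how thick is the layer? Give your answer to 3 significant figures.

104 m

ω = 2π / 3.15×10^7 s = 1.99×10^-7 s⁻¹.
Required C = F₀ / (A ω) = 59.2 / (0.665 × 1.99×10^-7) = 4.47×10^8 J/(m²·K).
D = C / (ρ c_p) = 4.47×10^8 / (1030 × 4170) = 104 m.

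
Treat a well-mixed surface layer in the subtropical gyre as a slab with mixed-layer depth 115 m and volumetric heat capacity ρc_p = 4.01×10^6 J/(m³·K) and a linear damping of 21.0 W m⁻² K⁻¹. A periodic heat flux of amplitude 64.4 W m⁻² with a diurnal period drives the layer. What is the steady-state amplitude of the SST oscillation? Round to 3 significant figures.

Areal heat capacity C = ρc_p × D = 4.01×10^6 × 115 = 4.61×10^8 J/(m^2 K).
Angular frequency ω = 2π / T = 2π / 86400 s = 7.27×10^-5 s⁻¹.
√((Cω)² + λ²) = √((33500)² + 21.0²) = 33500 W/(m²·K).
Amplitude A = F₀ / √((Cω)²+λ²) = 64.4 / 33500 = 0.00192 K.

0.00192 K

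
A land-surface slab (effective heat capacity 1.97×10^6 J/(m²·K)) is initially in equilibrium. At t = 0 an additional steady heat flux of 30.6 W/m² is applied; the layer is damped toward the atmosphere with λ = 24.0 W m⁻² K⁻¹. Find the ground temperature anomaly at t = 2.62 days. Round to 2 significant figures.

Areal heat capacity C = 1.97×10^6 J/(m²·K) (given).
τ = C / λ = 1.97×10^6 / 24.0 = 82100 s.
Equilibrium anomaly ΔT_eq = F / λ = 30.6 / 24.0 = 1.28 K.
t = 2.62 days = 2.26×10^5 s, so t/τ = 2.76.
ΔT(t) = ΔT_eq (1 − e^(−t/τ)) = 1.28 × (1 − e^−2.76) = 1.19 K.

1.2 K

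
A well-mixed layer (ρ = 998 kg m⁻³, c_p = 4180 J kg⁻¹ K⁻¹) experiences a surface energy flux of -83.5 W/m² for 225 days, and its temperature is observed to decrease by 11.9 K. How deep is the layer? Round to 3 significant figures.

Heat input Q = F Δt = -83.5 × 1.94×10^7 s = -1.62×10^9 J/m².
Required areal heat capacity C = Q / ΔT = 1.36×10^8 J/(m²·K).
Depth D = C / (ρ c_p) = 1.36×10^8 / (998 × 4180) = 32.7 m.

32.7 m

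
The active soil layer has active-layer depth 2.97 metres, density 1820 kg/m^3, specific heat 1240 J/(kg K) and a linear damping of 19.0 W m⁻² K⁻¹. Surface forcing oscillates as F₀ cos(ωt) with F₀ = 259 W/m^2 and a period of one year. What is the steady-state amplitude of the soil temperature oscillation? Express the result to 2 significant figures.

Areal heat capacity C = ρ c_p D = 1820 × 1240 × 2.97 = 6.70×10^6 J m⁻² K⁻¹.
Angular frequency ω = 2π / T = 2π / 3.15×10^7 s = 1.99×10^-7 s⁻¹.
√((Cω)² + λ²) = √((1.34)² + 19.0²) = 19.0 W/(m²·K).
Amplitude A = F₀ / √((Cω)²+λ²) = 259 / 19.0 = 13.6 K.

14 K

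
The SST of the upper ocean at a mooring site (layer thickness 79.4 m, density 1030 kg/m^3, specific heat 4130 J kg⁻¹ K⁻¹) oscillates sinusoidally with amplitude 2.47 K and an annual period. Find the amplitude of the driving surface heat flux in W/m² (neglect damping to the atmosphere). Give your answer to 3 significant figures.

166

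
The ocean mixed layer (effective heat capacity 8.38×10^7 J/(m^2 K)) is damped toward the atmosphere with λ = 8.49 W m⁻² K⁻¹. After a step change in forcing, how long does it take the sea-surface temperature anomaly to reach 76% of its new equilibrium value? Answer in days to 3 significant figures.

Areal heat capacity C = 8.38×10^7 J/(m^2 K) (given).
τ = C / λ = 8.38×10^7 / 8.49 = 9.87×10^6 s.
Fraction reached: 1 − e^(−t/τ) = 0.76 ⇒ t = −τ ln(1 − 0.76) = τ × 1.43.
t = 1.41×10^7 s = 163 days.

163 days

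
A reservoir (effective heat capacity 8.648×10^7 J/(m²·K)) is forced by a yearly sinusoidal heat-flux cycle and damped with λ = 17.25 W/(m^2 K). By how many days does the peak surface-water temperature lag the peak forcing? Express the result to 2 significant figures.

Areal heat capacity C = 8.648×10^7 J/(m²·K) (given).
ω = 2π / 3.15×10^7 s = 1.99×10^-7 s⁻¹.
Phase lag φ = arctan(Cω/λ) = arctan(17.2/17.25) = 0.785 rad.
Time lag = φ / ω = 0.785 / 1.99×10^-7 = 3.94×10^6 s = 45.6 days.

46 days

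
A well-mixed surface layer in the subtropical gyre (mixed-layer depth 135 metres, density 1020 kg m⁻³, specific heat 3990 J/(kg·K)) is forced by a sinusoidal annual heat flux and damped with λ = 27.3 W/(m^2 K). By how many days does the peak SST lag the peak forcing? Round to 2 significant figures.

77 days

Areal heat capacity C = ρ c_p D = 1020 × 3990 × 135 = 5.49×10^8 J/(m²·K).
ω = 2π / 3.15×10^7 s = 1.99×10^-7 s⁻¹.
Phase lag φ = arctan(Cω/λ) = arctan(109/27.3) = 1.33 rad.
Time lag = φ / ω = 1.33 / 1.99×10^-7 = 6.66×10^6 s = 77.1 days.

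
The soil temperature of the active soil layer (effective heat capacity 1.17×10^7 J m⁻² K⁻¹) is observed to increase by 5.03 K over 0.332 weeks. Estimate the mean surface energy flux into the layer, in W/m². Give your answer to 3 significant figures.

Areal heat capacity C = 1.17×10^7 J m⁻² K⁻¹ (given).
Required heat per unit area: Q = C ΔT = 1.17×10^7 × 5.03 = 5.89×10^7 J/m².
Flux F = Q / Δt = 5.89×10^7 / 2.01×10^5 s = 293 W/m².

293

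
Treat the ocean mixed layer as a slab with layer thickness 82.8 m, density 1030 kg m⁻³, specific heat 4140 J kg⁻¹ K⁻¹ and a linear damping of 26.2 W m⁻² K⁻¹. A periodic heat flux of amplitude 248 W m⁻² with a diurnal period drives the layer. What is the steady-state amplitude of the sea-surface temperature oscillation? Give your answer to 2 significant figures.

Areal heat capacity C = ρ c_p D = 1030 × 4140 × 82.8 = 3.53×10^8 J m⁻² K⁻¹.
Angular frequency ω = 2π / T = 2π / 86400 s = 7.27×10^-5 s⁻¹.
√((Cω)² + λ²) = √((25700)² + 26.2²) = 25700 W/(m²·K).
Amplitude A = F₀ / √((Cω)²+λ²) = 248 / 25700 = 0.00966 K.

0.0097 K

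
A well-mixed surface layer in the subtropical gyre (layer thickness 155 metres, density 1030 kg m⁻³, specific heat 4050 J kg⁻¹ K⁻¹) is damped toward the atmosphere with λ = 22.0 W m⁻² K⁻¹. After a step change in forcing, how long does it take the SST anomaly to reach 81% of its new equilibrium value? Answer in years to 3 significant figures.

Areal heat capacity C = ρ c_p D = 1030 × 4050 × 155 = 6.47×10^8 J/(m^2 K).
τ = C / λ = 6.47×10^8 / 22.0 = 2.94×10^7 s.
Fraction reached: 1 − e^(−t/τ) = 0.81 ⇒ t = −τ ln(1 − 0.81) = τ × 1.66.
t = 4.88×10^7 s = 1.55 years.

1.55 years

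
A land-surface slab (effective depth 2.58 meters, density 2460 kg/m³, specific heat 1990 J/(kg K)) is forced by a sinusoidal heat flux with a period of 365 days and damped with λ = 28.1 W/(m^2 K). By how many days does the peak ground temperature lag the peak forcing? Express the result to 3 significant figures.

5.19 days

Areal heat capacity C = ρ c_p D = 2460 × 1990 × 2.58 = 1.26×10^7 J/(m^2 K).
ω = 2π / 3.15×10^7 s = 1.99×10^-7 s⁻¹.
Phase lag φ = arctan(Cω/λ) = arctan(2.52/28.1) = 0.0893 rad.
Time lag = φ / ω = 0.0893 / 1.99×10^-7 = 4.48×10^5 s = 5.19 days.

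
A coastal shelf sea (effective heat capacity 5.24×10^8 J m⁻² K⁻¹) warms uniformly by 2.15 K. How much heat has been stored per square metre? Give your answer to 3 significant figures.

Areal heat capacity C = 5.24×10^8 J m⁻² K⁻¹ (given).
ΔQ = C ΔT = 5.24×10^8 × 2.15 = 1.13×10^9 J/m².

1.13×10^9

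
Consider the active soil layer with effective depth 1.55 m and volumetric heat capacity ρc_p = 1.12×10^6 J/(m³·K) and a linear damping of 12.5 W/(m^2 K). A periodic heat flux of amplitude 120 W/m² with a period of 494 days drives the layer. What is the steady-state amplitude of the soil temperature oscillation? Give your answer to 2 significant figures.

9.6 K

Areal heat capacity C = ρc_p × D = 1.12×10^6 × 1.55 = 1.74×10^6 J m⁻² K⁻¹.
Angular frequency ω = 2π / T = 2π / 4.27×10^7 s = 1.47×10^-7 s⁻¹.
√((Cω)² + λ²) = √((0.256)² + 12.5²) = 12.5 W/(m²·K).
Amplitude A = F₀ / √((Cω)²+λ²) = 120 / 12.5 = 9.60 K.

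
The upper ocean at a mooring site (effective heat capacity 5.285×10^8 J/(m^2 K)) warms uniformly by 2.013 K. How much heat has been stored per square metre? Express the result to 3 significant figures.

1.06×10^9

Areal heat capacity C = 5.285×10^8 J/(m^2 K) (given).
ΔQ = C ΔT = 5.28×10^8 × 2.013 = 1.06×10^9 J/m².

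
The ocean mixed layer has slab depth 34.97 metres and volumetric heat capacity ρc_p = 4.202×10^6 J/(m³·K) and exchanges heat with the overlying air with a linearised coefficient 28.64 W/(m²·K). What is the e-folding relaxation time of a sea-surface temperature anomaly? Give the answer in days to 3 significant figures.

Areal heat capacity C = ρc_p × D = 4.202×10^6 × 34.97 = 1.47×10^8 J/(m^2 K).
Relaxation time τ = C / λ = 1.47×10^8 / 28.64 = 5.13×10^6 s.
In days: 5.13×10^6 s / (86400 s/day) = 59.4 days.

59.4 days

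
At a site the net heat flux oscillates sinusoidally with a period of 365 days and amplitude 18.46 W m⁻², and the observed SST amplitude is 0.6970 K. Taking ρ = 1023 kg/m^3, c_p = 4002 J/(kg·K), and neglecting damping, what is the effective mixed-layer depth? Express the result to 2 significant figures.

32 m

ω = 2π / 3.15×10^7 s = 1.99×10^-7 s⁻¹.
Required C = F₀ / (A ω) = 18.46 / (0.6970 × 1.99×10^-7) = 1.33×10^8 J/(m²·K).
D = C / (ρ c_p) = 1.33×10^8 / (1023 × 4002) = 32.5 m.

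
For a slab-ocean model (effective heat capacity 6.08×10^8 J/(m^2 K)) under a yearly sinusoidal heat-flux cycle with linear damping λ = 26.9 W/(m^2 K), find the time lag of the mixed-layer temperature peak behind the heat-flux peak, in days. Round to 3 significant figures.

78.6 days

Areal heat capacity C = 6.08×10^8 J/(m^2 K) (given).
ω = 2π / 3.15×10^7 s = 1.99×10^-7 s⁻¹.
Phase lag φ = arctan(Cω/λ) = arctan(121/26.9) = 1.35 rad.
Time lag = φ / ω = 1.35 / 1.99×10^-7 = 6.79×10^6 s = 78.6 days.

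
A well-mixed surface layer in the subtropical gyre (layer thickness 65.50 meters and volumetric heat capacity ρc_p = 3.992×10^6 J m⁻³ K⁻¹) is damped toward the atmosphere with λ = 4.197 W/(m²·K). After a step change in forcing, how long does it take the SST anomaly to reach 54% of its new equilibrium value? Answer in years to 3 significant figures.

1.53 years

Areal heat capacity C = ρc_p × D = 3.992×10^6 × 65.50 = 2.61×10^8 J m⁻² K⁻¹.
τ = C / λ = 2.61×10^8 / 4.197 = 6.23×10^7 s.
Fraction reached: 1 − e^(−t/τ) = 0.54 ⇒ t = −τ ln(1 − 0.54) = τ × 0.777.
t = 4.84×10^7 s = 1.53 years.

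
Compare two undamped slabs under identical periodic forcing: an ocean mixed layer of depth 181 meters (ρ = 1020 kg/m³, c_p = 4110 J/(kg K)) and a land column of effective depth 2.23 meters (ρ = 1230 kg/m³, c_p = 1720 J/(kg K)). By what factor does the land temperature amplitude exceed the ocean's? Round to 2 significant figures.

160

C_ocean = 1020 × 4110 × 181 = 7.59×10^8 J/(m²·K).
C_land = 1230 × 1720 × 2.23 = 4.72×10^6 J/(m²·K).
Undamped amplitude ∝ 1/C, so A_land/A_ocean = C_ocean/C_land = 161.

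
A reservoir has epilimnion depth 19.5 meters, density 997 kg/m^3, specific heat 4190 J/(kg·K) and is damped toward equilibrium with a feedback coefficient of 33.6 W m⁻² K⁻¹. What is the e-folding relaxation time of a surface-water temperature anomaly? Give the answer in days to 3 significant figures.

28.1 days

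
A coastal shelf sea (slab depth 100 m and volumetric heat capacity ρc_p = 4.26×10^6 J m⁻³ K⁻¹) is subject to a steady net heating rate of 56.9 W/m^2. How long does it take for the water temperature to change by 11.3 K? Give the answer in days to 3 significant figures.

979 days

Areal heat capacity C = ρc_p × D = 4.26×10^6 × 100 = 4.26×10^8 J/(m²·K).
Time required: Δt = C ΔT / F = 4.26×10^8 × 11.3 / 56.9 = 8.46×10^7 s.
In days: 8.46×10^7 s / (86400 s/day) = 979 days.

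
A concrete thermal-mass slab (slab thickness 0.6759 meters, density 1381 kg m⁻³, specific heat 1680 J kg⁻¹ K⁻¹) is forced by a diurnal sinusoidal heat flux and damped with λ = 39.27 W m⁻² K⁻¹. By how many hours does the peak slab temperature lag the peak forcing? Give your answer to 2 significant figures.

Areal heat capacity C = ρ c_p D = 1381 × 1680 × 0.6759 = 1.57×10^6 J/(m²·K).
ω = 2π / 86400 s = 7.27×10^-5 s⁻¹.
Phase lag φ = arctan(Cω/λ) = arctan(114/39.27) = 1.24 rad.
Time lag = φ / ω = 1.24 / 7.27×10^-5 = 17000 s = 4.73 hours.

4.7 hours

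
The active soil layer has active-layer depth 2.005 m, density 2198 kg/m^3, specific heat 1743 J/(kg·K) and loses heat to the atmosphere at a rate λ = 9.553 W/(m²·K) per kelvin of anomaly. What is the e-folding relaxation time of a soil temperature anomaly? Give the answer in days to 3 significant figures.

9.31 days

Areal heat capacity C = ρ c_p D = 2198 × 1743 × 2.005 = 7.68×10^6 J/(m^2 K).
Relaxation time τ = C / λ = 7.68×10^6 / 9.553 = 8.04×10^5 s.
In days: 8.04×10^5 s / (86400 s/day) = 9.31 days.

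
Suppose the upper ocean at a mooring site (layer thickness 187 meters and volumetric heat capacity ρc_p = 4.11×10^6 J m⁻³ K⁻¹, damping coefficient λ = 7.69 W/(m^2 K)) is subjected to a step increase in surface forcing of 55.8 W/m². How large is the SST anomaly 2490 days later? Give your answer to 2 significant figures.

6.4 K

Areal heat capacity C = ρc_p × D = 4.11×10^6 × 187 = 7.69×10^8 J m⁻² K⁻¹.
τ = C / λ = 7.69×10^8 / 7.69 = 9.99×10^7 s.
Equilibrium anomaly ΔT_eq = F / λ = 55.8 / 7.69 = 7.26 K.
t = 2490 days = 2.15×10^8 s, so t/τ = 2.15.
ΔT(t) = ΔT_eq (1 − e^(−t/τ)) = 7.26 × (1 − e^−2.15) = 6.41 K.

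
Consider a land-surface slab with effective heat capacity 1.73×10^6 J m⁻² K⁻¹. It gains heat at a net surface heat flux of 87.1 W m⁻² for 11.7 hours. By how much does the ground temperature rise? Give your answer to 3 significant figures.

Areal heat capacity C = 1.73×10^6 J m⁻² K⁻¹ (given).
Net heat input Q = F Δt = 87.1 × (11.7 hours × 3600 s/hour) = 3.67×10^6 J/m².
ΔT = Q / C = 3.67×10^6 / 1.73×10^6 = 2.12 K.

2.12 K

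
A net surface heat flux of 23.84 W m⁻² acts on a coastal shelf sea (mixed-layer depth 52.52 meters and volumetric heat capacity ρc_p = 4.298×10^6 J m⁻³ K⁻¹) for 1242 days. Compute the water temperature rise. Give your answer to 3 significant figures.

11.3 K

Areal heat capacity C = ρc_p × D = 4.298×10^6 × 52.52 = 2.26×10^8 J/(m^2 K).
Net heat input Q = F Δt = 23.84 × (1242 days × 86400 s/day) = 2.56×10^9 J/m².
ΔT = Q / C = 2.56×10^9 / 2.26×10^8 = 11.3 K.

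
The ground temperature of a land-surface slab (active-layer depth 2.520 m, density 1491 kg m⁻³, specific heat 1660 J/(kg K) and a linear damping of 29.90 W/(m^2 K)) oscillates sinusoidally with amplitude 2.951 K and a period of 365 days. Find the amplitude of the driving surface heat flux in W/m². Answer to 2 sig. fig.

88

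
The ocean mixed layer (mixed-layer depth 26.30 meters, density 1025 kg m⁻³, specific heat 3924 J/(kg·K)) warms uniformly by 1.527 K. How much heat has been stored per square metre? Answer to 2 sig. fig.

Areal heat capacity C = ρ c_p D = 1025 × 3924 × 26.30 = 1.06×10^8 J/(m²·K).
ΔQ = C ΔT = 1.06×10^8 × 1.527 = 1.62×10^8 J/m².

1.6×10^8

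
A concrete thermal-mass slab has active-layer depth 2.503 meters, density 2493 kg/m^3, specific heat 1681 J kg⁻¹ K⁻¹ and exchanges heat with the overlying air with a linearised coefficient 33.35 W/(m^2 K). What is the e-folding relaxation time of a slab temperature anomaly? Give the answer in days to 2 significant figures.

Areal heat capacity C = ρ c_p D = 2493 × 1681 × 2.503 = 1.05×10^7 J m⁻² K⁻¹.
Relaxation time τ = C / λ = 1.05×10^7 / 33.35 = 3.15×10^5 s.
In days: 3.15×10^5 s / (86400 s/day) = 3.64 days.

3.6 days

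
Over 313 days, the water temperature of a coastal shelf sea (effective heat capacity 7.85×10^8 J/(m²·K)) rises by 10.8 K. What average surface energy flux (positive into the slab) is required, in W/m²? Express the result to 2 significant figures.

Areal heat capacity C = 7.85×10^8 J/(m²·K) (given).
Required heat per unit area: Q = C ΔT = 7.85×10^8 × 10.8 = 8.48×10^9 J/m².
Flux F = Q / Δt = 8.48×10^9 / 2.70×10^7 s = 313 W/m².

310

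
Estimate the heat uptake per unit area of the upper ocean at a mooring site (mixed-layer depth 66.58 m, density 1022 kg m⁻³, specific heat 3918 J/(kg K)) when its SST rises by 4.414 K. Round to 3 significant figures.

1.18×10^9

Areal heat capacity C = ρ c_p D = 1022 × 3918 × 66.58 = 2.67×10^8 J/(m^2 K).
ΔQ = C ΔT = 2.67×10^8 × 4.414 = 1.18×10^9 J/m².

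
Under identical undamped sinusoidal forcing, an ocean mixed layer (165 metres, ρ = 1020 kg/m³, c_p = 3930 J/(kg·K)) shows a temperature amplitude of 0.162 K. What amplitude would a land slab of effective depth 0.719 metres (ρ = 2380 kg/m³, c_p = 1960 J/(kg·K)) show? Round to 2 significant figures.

32 K

C_ocean = 6.61×10^8 J/(m²·K); C_land = 3.35×10^6 J/(m²·K).
A ∝ 1/C ⇒ A_land = A_ocean × C_ocean/C_land = 0.162 × 197 = 31.9 K.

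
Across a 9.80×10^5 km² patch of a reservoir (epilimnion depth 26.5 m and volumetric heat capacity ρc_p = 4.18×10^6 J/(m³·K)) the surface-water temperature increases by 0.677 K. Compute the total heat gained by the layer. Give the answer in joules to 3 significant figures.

Areal heat capacity C = ρc_p × D = 4.18×10^6 × 26.5 = 1.11×10^8 J m⁻² K⁻¹.
Heat per unit area: q = C ΔT = 1.11×10^8 × 0.677 = 7.50×10^7 J/m².
Total heat: Q = q × A = 7.50×10^7 × (9.80×10^5 × 10⁶ m²) = 7.35×10^19 J.

7.35×10^19 J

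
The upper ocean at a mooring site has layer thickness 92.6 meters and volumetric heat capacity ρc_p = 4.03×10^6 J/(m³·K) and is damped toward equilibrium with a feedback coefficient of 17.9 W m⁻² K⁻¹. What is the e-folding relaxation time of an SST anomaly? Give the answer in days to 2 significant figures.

Areal heat capacity C = ρc_p × D = 4.03×10^6 × 92.6 = 3.73×10^8 J/(m²·K).
Relaxation time τ = C / λ = 3.73×10^8 / 17.9 = 2.08×10^7 s.
In days: 2.08×10^7 s / (86400 s/day) = 241 days.

240 days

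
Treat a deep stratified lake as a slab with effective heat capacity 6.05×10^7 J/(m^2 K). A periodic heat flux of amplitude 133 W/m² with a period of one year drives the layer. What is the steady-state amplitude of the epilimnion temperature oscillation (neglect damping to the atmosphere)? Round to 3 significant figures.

11.0 K

Areal heat capacity C = 6.05×10^7 J/(m^2 K) (given).
Angular frequency ω = 2π / T = 2π / 3.15×10^7 s = 1.99×10^-7 s⁻¹.
Cω = 6.05×10^7 × 1.99×10^-7 = 12.1 W/(m²·K).
Amplitude A = F₀ / (Cω) = 133 / 12.1 = 11.0 K.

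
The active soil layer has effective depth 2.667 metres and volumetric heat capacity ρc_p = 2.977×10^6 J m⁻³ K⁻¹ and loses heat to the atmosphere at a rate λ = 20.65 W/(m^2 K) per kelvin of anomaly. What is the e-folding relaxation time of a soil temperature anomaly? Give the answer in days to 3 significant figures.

4.45 days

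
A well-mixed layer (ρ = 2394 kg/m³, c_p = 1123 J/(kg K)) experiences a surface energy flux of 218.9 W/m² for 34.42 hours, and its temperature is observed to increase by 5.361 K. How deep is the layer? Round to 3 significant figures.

1.88 m

Heat input Q = F Δt = 218.9 × 1.24×10^5 s = 2.71×10^7 J/m².
Required areal heat capacity C = Q / ΔT = 5.06×10^6 J/(m²·K).
Depth D = C / (ρ c_p) = 5.06×10^6 / (2394 × 1123) = 1.88 m.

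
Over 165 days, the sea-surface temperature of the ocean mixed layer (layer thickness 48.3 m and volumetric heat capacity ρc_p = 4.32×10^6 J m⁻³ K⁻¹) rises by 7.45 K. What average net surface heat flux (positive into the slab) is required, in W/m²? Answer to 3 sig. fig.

109

Areal heat capacity C = ρc_p × D = 4.32×10^6 × 48.3 = 2.09×10^8 J/(m^2 K).
Required heat per unit area: Q = C ΔT = 2.09×10^8 × 7.45 = 1.55×10^9 J/m².
Flux F = Q / Δt = 1.55×10^9 / 1.43×10^7 s = 109 W/m².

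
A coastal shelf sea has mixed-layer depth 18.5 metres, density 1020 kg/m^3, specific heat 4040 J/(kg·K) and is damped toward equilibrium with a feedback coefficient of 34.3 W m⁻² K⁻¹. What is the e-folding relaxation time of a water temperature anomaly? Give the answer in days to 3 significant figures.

25.7 days

Areal heat capacity C = ρ c_p D = 1020 × 4040 × 18.5 = 7.62×10^7 J/(m²·K).
Relaxation time τ = C / λ = 7.62×10^7 / 34.3 = 2.22×10^6 s.
In days: 2.22×10^6 s / (86400 s/day) = 25.7 days.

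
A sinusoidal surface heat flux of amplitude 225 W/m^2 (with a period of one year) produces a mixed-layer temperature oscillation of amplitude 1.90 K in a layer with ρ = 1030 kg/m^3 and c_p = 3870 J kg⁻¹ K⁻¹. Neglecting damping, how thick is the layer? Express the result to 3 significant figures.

ω = 2π / 3.15×10^7 s = 1.99×10^-7 s⁻¹.
Required C = F₀ / (A ω) = 225 / (1.90 × 1.99×10^-7) = 5.94×10^8 J/(m²·K).
D = C / (ρ c_p) = 5.94×10^8 / (1030 × 3870) = 149 m.

149 m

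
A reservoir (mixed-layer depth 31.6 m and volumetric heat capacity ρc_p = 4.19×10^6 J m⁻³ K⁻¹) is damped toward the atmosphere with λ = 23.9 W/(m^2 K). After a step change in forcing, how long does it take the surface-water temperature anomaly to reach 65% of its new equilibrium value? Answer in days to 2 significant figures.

67 days

Areal heat capacity C = ρc_p × D = 4.19×10^6 × 31.6 = 1.32×10^8 J m⁻² K⁻¹.
τ = C / λ = 1.32×10^8 / 23.9 = 5.54×10^6 s.
Fraction reached: 1 − e^(−t/τ) = 0.65 ⇒ t = −τ ln(1 − 0.65) = τ × 1.05.
t = 5.82×10^6 s = 67.3 days.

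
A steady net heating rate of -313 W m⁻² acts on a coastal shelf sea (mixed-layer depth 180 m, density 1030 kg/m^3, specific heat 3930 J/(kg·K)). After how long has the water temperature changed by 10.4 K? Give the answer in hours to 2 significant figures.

6700 hours

Areal heat capacity C = ρ c_p D = 1030 × 3930 × 180 = 7.29×10^8 J/(m²·K).
Time required: Δt = C ΔT / F = 7.29×10^8 × -10.4 / -313 = 2.42×10^7 s.
In hours: 2.42×10^7 s / (3600 s/hour) = 6720 hours.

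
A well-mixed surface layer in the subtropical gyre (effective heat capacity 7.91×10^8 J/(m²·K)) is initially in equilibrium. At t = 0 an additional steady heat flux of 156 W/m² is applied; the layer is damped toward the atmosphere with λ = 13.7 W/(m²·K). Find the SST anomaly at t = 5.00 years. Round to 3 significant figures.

Areal heat capacity C = 7.91×10^8 J/(m²·K) (given).
τ = C / λ = 7.91×10^8 / 13.7 = 5.77×10^7 s.
Equilibrium anomaly ΔT_eq = F / λ = 156 / 13.7 = 11.4 K.
t = 5.00 years = 1.58×10^8 s, so t/τ = 2.73.
ΔT(t) = ΔT_eq (1 − e^(−t/τ)) = 11.4 × (1 − e^−2.73) = 10.6 K.

10.6 K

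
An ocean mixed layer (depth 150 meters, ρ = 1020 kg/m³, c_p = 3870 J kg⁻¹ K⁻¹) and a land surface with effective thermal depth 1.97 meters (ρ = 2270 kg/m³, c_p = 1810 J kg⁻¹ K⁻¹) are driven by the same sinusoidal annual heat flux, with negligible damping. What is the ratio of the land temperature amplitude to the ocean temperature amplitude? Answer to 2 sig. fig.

73

C_ocean = 1020 × 3870 × 150 = 5.92×10^8 J/(m²·K).
C_land = 2270 × 1810 × 1.97 = 8.09×10^6 J/(m²·K).
Undamped amplitude ∝ 1/C, so A_land/A_ocean = C_ocean/C_land = 73.2.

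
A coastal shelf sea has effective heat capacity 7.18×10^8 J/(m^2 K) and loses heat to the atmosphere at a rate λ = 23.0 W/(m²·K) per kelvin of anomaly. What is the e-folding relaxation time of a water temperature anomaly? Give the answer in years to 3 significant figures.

0.989 years

Areal heat capacity C = 7.18×10^8 J/(m^2 K) (given).
Relaxation time τ = C / λ = 7.18×10^8 / 23.0 = 3.12×10^7 s.
In years: 3.12×10^7 s / (3.156×10^7 s/year) = 0.989 years.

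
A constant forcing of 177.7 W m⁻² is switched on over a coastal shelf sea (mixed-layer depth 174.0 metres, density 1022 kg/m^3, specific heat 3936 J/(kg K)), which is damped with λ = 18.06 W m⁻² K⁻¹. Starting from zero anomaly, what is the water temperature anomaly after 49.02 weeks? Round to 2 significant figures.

5.3 K

Areal heat capacity C = ρ c_p D = 1022 × 3936 × 174.0 = 7.00×10^8 J m⁻² K⁻¹.
τ = C / λ = 7.00×10^8 / 18.06 = 3.88×10^7 s.
Equilibrium anomaly ΔT_eq = F / λ = 177.7 / 18.06 = 9.84 K.
t = 49.02 weeks = 2.96×10^7 s, so t/τ = 0.765.
ΔT(t) = ΔT_eq (1 − e^(−t/τ)) = 9.84 × (1 − e^−0.765) = 5.26 K.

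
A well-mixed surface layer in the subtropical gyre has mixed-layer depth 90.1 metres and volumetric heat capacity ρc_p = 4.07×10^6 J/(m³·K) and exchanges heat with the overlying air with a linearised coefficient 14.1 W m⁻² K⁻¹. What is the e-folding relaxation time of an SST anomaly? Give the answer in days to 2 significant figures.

Areal heat capacity C = ρc_p × D = 4.07×10^6 × 90.1 = 3.67×10^8 J/(m^2 K).
Relaxation time τ = C / λ = 3.67×10^8 / 14.1 = 2.60×10^7 s.
In days: 2.60×10^7 s / (86400 s/day) = 301 days.

300 days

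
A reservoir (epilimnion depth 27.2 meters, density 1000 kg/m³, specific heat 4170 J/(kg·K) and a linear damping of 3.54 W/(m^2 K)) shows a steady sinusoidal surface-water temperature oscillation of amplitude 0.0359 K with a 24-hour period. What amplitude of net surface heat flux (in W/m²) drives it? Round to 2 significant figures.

300

Areal heat capacity C = ρ c_p D = 1000 × 4170 × 27.2 = 1.13×10^8 J m⁻² K⁻¹.
ω = 2π / 86400 s = 7.27×10^-5 s⁻¹.
√((Cω)² + λ²) = √((8250)² + 3.54²) = 8250 W/(m²·K).
F₀ = A × √((Cω)²+λ²) = 0.0359 × 8250 = 296 W/m².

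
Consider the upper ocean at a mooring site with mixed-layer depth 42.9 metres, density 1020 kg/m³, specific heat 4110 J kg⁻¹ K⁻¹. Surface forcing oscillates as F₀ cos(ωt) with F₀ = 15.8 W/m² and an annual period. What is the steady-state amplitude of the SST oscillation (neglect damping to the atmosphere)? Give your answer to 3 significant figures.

0.441 K

Areal heat capacity C = ρ c_p D = 1020 × 4110 × 42.9 = 1.80×10^8 J/(m^2 K).
Angular frequency ω = 2π / T = 2π / 3.15×10^7 s = 1.99×10^-7 s⁻¹.
Cω = 1.80×10^8 × 1.99×10^-7 = 35.8 W/(m²·K).
Amplitude A = F₀ / (Cω) = 15.8 / 35.8 = 0.441 K.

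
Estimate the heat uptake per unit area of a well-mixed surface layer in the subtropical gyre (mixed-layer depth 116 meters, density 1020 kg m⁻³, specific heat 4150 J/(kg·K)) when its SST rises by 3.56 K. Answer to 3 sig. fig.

1.75×10^9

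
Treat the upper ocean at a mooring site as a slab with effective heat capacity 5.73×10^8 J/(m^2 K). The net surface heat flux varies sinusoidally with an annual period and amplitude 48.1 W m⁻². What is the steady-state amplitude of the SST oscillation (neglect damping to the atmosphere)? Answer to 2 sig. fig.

Areal heat capacity C = 5.73×10^8 J/(m^2 K) (given).
Angular frequency ω = 2π / T = 2π / 3.15×10^7 s = 1.99×10^-7 s⁻¹.
Cω = 5.73×10^8 × 1.99×10^-7 = 114 W/(m²·K).
Amplitude A = F₀ / (Cω) = 48.1 / 114 = 0.421 K.

0.42 K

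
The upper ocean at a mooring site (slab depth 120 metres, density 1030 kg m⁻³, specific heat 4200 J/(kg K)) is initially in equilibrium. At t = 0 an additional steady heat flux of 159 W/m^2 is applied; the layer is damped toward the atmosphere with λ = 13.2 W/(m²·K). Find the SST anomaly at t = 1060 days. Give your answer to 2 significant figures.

11 K

Areal heat capacity C = ρ c_p D = 1030 × 4200 × 120 = 5.19×10^8 J/(m²·K).
τ = C / λ = 5.19×10^8 / 13.2 = 3.93×10^7 s.
Equilibrium anomaly ΔT_eq = F / λ = 159 / 13.2 = 12.0 K.
t = 1060 days = 9.16×10^7 s, so t/τ = 2.33.
ΔT(t) = ΔT_eq (1 − e^(−t/τ)) = 12.0 × (1 − e^−2.33) = 10.9 K.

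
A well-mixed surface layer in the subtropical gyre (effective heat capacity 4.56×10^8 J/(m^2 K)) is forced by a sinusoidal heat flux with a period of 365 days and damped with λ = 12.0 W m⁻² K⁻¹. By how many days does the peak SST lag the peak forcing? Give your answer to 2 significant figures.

84 days

Areal heat capacity C = 4.56×10^8 J/(m^2 K) (given).
ω = 2π / 3.15×10^7 s = 1.99×10^-7 s⁻¹.
Phase lag φ = arctan(Cω/λ) = arctan(90.9/12.0) = 1.44 rad.
Time lag = φ / ω = 1.44 / 1.99×10^-7 = 7.22×10^6 s = 83.6 days.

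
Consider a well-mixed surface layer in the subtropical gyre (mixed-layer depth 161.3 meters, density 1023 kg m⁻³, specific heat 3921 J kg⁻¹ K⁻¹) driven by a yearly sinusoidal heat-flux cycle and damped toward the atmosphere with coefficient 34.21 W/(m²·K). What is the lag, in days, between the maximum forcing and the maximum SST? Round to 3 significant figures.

Areal heat capacity C = ρ c_p D = 1023 × 3921 × 161.3 = 6.47×10^8 J/(m^2 K).
ω = 2π / 3.15×10^7 s = 1.99×10^-7 s⁻¹.
Phase lag φ = arctan(Cω/λ) = arctan(129/34.21) = 1.31 rad.
Time lag = φ / ω = 1.31 / 1.99×10^-7 = 6.58×10^6 s = 76.2 days.

76.2 days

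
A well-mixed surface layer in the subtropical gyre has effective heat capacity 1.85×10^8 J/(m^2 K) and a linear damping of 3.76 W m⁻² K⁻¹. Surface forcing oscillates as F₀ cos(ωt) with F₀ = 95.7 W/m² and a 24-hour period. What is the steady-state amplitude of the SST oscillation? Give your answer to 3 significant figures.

0.00711 K

Areal heat capacity C = 1.85×10^8 J/(m^2 K) (given).
Angular frequency ω = 2π / T = 2π / 86400 s = 7.27×10^-5 s⁻¹.
√((Cω)² + λ²) = √((13500)² + 3.76²) = 13500 W/(m²·K).
Amplitude A = F₀ / √((Cω)²+λ²) = 95.7 / 13500 = 0.00711 K.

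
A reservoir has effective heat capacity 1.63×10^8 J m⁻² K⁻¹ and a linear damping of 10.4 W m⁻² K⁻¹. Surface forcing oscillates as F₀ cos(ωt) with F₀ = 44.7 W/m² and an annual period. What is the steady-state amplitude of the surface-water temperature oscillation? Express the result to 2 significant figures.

1.3 K

Areal heat capacity C = 1.63×10^8 J m⁻² K⁻¹ (given).
Angular frequency ω = 2π / T = 2π / 3.15×10^7 s = 1.99×10^-7 s⁻¹.
√((Cω)² + λ²) = √((32.5)² + 10.4²) = 34.1 W/(m²·K).
Amplitude A = F₀ / √((Cω)²+λ²) = 44.7 / 34.1 = 1.31 K.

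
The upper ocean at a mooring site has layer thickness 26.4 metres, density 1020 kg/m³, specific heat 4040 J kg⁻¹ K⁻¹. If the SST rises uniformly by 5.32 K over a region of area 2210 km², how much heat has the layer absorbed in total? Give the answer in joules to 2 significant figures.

Areal heat capacity C = ρ c_p D = 1020 × 4040 × 26.4 = 1.09×10^8 J m⁻² K⁻¹.
Heat per unit area: q = C ΔT = 1.09×10^8 × 5.32 = 5.79×10^8 J/m².
Total heat: Q = q × A = 5.79×10^8 × (2210 × 10⁶ m²) = 1.28×10^18 J.

1.3×10^18 J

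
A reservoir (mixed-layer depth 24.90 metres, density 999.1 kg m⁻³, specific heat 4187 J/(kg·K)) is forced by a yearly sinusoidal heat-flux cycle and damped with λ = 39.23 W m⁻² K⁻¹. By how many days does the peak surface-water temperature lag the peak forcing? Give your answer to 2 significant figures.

Areal heat capacity C = ρ c_p D = 999.1 × 4187 × 24.90 = 1.04×10^8 J m⁻² K⁻¹.
ω = 2π / 3.15×10^7 s = 1.99×10^-7 s⁻¹.
Phase lag φ = arctan(Cω/λ) = arctan(20.8/39.23) = 0.487 rad.
Time lag = φ / ω = 0.487 / 1.99×10^-7 = 2.44×10^6 s = 28.3 days.

28 days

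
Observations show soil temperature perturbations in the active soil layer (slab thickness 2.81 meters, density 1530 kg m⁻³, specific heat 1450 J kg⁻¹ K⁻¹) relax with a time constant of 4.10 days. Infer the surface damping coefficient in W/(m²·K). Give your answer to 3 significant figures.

17.6

Areal heat capacity C = ρ c_p D = 1530 × 1450 × 2.81 = 6.23×10^6 J/(m²·K).
τ = 4.10 days = 3.54×10^5 s.
λ = C / τ = 6.23×10^6 / 3.54×10^5 = 17.6 W/(m²·K).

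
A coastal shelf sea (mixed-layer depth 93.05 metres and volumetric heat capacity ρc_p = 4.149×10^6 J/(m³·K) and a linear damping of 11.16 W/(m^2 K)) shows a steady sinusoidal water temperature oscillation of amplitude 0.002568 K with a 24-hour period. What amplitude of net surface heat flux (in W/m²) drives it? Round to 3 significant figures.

72.1

Areal heat capacity C = ρc_p × D = 4.149×10^6 × 93.05 = 3.86×10^8 J/(m²·K).
ω = 2π / 86400 s = 7.27×10^-5 s⁻¹.
√((Cω)² + λ²) = √((28100)² + 11.16²) = 28100 W/(m²·K).
F₀ = A × √((Cω)²+λ²) = 0.002568 × 28100 = 72.1 W/m².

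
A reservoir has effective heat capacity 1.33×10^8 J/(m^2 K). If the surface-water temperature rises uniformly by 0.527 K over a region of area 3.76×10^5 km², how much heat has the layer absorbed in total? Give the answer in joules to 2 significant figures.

2.6×10^19 J

Areal heat capacity C = 1.33×10^8 J/(m^2 K) (given).
Heat per unit area: q = C ΔT = 1.33×10^8 × 0.527 = 7.01×10^7 J/m².
Total heat: Q = q × A = 7.01×10^7 × (3.76×10^5 × 10⁶ m²) = 2.64×10^19 J.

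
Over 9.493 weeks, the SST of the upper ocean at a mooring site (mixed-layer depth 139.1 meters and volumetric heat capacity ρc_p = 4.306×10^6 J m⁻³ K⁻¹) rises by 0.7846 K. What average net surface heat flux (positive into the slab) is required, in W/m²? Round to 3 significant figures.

81.9

Areal heat capacity C = ρc_p × D = 4.306×10^6 × 139.1 = 5.99×10^8 J/(m²·K).
Required heat per unit area: Q = C ΔT = 5.99×10^8 × 0.7846 = 4.70×10^8 J/m².
Flux F = Q / Δt = 4.70×10^8 / 5.74×10^6 s = 81.9 W/m².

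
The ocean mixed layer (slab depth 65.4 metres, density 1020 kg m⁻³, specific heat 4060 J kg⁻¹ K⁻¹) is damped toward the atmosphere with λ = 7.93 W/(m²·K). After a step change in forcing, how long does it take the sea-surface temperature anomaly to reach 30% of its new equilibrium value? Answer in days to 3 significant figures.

141 days

Areal heat capacity C = ρ c_p D = 1020 × 4060 × 65.4 = 2.71×10^8 J/(m^2 K).
τ = C / λ = 2.71×10^8 / 7.93 = 3.42×10^7 s.
Fraction reached: 1 − e^(−t/τ) = 0.30 ⇒ t = −τ ln(1 − 0.30) = τ × 0.357.
t = 1.22×10^7 s = 141 days.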